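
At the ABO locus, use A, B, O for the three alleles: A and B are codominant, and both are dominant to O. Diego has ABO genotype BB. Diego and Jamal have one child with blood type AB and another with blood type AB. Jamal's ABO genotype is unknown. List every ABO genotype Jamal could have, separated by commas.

For each candidate genotype of Jamal, check whether crossing it with BB can produce every observed child phenotype.
  AA → possible child types {AB} ✓
  AB → possible child types {B, AB} ✓
  AO → possible child types {B, AB} ✓
  BB → possible child types {B} ✗
  BO → possible child types {B} ✗
  OO → possible child types {B} ✗

AA, AB, AO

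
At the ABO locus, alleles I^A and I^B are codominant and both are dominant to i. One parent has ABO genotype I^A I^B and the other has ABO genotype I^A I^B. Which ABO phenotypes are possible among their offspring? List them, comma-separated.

A, B, AB

Gametes from I^A I^B × I^A I^B give offspring ABO genotypes I^A I^A, I^A I^B, I^B I^B, i.e. phenotypes A, B, AB.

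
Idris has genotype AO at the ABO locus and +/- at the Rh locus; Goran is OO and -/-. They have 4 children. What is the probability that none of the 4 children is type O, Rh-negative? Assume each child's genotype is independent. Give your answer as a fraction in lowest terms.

ABO cross AO × OO → 1/2 O, 1/2 A.
Rh cross +/- × -/- → 1/2 Rh+, 1/2 Rh-; so P(type O, Rh-negative) = 1/2 × 1/2 = 1/4 per child.
P(not type O, Rh-negative) = 3/4 for one child; (3/4)^4 = 81/256.

81/256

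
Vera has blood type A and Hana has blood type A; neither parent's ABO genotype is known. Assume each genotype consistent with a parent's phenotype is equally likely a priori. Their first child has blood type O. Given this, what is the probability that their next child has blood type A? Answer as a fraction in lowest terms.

3/4

Possible genotypes: Vera ∈ {I^A I^A, I^A i}; Hana ∈ {I^A I^A, I^A i}.
Weight each parental genotype pair by prior × P(type-O child):
  I^A i × I^A i: posterior weight 1; P(next child type A) = 3/4.
Weighted sum = 3/4.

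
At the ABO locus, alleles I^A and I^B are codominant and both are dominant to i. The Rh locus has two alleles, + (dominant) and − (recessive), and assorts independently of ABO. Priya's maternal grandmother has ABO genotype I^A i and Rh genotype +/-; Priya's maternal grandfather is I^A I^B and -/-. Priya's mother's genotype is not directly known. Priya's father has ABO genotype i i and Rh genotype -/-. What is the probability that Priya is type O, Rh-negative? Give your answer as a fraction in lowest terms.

3/16

Priya's mother's ABO genotype from I^A i × I^A I^B: 1/4 I^A I^A, 1/4 I^A I^B, 1/4 I^A i, 1/4 I^B i.
Crossing each possibility with the father i i and summing P(type O): 1/4·0 + 1/4·0 + 1/4·1/2 + 1/4·1/2 = 1/4.
Similarly for Rh via the mother's Rh distribution: P(Rh-) = 3/4.
Independent loci: 1/4 × 3/4 = 3/16.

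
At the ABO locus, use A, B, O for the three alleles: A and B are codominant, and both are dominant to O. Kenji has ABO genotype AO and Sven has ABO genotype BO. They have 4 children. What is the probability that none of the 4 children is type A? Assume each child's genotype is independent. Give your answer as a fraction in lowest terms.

81/256

ABO cross AO × BO → 1/4 O, 1/4 A, 1/4 B, 1/4 AB.
So P(type A) = 1/4 per child.
P(not type A) = 3/4 for one child; (3/4)^4 = 81/256.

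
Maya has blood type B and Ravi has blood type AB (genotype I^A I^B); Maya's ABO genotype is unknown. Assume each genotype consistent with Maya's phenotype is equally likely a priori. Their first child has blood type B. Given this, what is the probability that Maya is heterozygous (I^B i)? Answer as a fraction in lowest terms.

Possible genotypes: Maya ∈ {I^B I^B, I^B i}; Ravi ∈ {I^A I^B}.
Weight each parental genotype pair by prior × P(type-B child):
  I^B I^B × I^A I^B: posterior weight 1/2.
  I^B i × I^A I^B: posterior weight 1/2.
Sum the posterior weight over pairs where Maya is I^B i: 1/2.

1/2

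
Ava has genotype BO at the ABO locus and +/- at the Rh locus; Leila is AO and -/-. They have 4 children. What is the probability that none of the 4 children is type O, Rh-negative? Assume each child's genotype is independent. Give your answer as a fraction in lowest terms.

ABO cross BO × AO → 1/4 O, 1/4 A, 1/4 B, 1/4 AB.
Rh cross +/- × -/- → 1/2 Rh+, 1/2 Rh-; so P(type O, Rh-negative) = 1/4 × 1/2 = 1/8 per child.
P(not type O, Rh-negative) = 7/8 for one child; (7/8)^4 = 2401/4096.

2401/4096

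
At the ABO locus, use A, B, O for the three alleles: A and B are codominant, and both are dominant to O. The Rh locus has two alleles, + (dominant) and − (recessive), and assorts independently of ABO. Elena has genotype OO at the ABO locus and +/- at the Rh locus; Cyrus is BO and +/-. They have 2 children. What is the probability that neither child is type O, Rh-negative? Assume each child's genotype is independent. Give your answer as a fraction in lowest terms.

ABO cross OO × BO → 1/2 O, 1/2 B.
Rh cross +/- × +/- → 3/4 Rh+, 1/4 Rh-; so P(type O, Rh-negative) = 1/2 × 1/4 = 1/8 per child.
P(not type O, Rh-negative) = 7/8 for one child; (7/8)^2 = 49/64.

49/64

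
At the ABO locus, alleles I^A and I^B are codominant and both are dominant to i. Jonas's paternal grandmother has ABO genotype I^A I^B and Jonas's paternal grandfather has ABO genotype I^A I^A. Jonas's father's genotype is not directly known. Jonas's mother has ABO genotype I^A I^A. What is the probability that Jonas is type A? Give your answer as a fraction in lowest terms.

3/4

Jonas's father's ABO genotype from I^A I^B × I^A I^A: 1/2 I^A I^A, 1/2 I^A I^B.
Crossing each possibility with the mother I^A I^A and summing P(type A): 1/2·1 + 1/2·1/2 = 3/4.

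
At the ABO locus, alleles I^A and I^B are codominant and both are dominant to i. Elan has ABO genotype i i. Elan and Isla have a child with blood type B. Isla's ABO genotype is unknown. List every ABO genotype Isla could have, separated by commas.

For each candidate genotype of Isla, check whether crossing it with i i can produce every observed child phenotype.
  I^A I^A → possible child types {A} ✗
  I^A I^B → possible child types {A, B} ✓
  I^A i → possible child types {O, A} ✗
  I^B I^B → possible child types {B} ✓
  I^B i → possible child types {O, B} ✓
  i i → possible child types {O} ✗

I^A I^B, I^B I^B, I^B i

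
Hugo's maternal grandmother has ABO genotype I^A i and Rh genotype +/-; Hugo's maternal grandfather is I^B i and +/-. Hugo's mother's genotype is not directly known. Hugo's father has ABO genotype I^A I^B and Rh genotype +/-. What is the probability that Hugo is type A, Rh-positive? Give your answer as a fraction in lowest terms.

9/32

Hugo's mother's ABO genotype from I^A i × I^B i: 1/4 I^A I^B, 1/4 I^A i, 1/4 I^B i, 1/4 i i.
Crossing each possibility with the father I^A I^B and summing P(type A): 1/4·1/4 + 1/4·1/2 + 1/4·1/4 + 1/4·1/2 = 3/8.
Similarly for Rh via the mother's Rh distribution: P(Rh+) = 3/4.
Independent loci: 3/8 × 3/4 = 9/32.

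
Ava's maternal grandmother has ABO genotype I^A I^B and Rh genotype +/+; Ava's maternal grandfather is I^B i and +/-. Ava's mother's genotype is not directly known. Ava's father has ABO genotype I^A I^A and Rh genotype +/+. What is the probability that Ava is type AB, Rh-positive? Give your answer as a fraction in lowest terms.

Ava's mother's ABO genotype from I^A I^B × I^B i: 1/4 I^A I^B, 1/4 I^A i, 1/4 I^B I^B, 1/4 I^B i.
Crossing each possibility with the father I^A I^A and summing P(type AB): 1/4·1/2 + 1/4·0 + 1/4·1 + 1/4·1/2 = 1/2.
Similarly for Rh via the mother's Rh distribution: P(Rh+) = 1.
Independent loci: 1/2 × 1 = 1/2.

1/2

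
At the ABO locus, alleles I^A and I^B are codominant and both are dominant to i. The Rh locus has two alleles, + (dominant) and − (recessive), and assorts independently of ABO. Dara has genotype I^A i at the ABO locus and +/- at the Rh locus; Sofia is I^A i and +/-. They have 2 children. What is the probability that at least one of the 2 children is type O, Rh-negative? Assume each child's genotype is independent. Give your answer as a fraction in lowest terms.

ABO cross I^A i × I^A i → 1/4 O, 3/4 A.
Rh cross +/- × +/- → 3/4 Rh+, 1/4 Rh-; so P(type O, Rh-negative) = 1/4 × 1/4 = 1/16 per child.
P(none) = (15/16)^2 = 225/256; P(at least one) = 1 − 225/256 = 31/256.

31/256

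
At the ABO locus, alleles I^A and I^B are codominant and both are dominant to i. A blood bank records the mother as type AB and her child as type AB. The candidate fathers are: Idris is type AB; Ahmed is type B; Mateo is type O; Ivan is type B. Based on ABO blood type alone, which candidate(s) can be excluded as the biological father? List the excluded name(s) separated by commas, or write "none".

A candidate is excluded only if no genotype consistent with his phenotype could produce a type AB child with a type AB mother.
Mateo (type O): no genotype consistent with that phenotype can produce a type-AB child with a type-AB mother.

Mateo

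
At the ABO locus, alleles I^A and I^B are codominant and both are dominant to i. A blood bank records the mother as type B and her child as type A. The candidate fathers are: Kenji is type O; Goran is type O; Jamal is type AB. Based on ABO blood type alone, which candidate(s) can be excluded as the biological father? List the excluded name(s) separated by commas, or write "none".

A candidate is excluded only if no genotype consistent with his phenotype could produce a type A child with a type B mother.
Kenji (type O): no genotype consistent with that phenotype can produce a type-A child with a type-B mother.
Goran (type O): no genotype consistent with that phenotype can produce a type-A child with a type-B mother.

Kenji, Goran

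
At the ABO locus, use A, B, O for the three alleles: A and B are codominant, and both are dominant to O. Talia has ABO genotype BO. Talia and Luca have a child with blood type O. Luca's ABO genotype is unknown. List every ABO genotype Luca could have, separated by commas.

For each candidate genotype of Luca, check whether crossing it with BO can produce every observed child phenotype.
  AA → possible child types {A, AB} ✗
  AB → possible child types {A, B, AB} ✗
  AO → possible child types {O, A, B, AB} ✓
  BB → possible child types {B} ✗
  BO → possible child types {O, B} ✓
  OO → possible child types {O, B} ✓

AO, BO, OO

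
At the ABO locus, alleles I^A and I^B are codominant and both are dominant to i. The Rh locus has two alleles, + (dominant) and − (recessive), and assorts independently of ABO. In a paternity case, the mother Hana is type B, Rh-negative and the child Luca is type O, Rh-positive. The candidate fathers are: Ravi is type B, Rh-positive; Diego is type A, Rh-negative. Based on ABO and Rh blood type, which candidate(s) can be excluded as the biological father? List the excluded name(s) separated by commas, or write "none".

A candidate is excluded only if no genotype consistent with his phenotype could produce a type O, Rh-positive child with a type B, Rh-negative mother.
Diego (type A, Rh-): no genotype consistent with that phenotype can produce a type-O Rh+ child with a type-B mother.

Diego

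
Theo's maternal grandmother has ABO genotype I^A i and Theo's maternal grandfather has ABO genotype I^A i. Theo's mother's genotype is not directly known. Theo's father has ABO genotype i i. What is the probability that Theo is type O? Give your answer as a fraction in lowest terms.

Theo's mother's ABO genotype from I^A i × I^A i: 1/4 I^A I^A, 1/2 I^A i, 1/4 i i.
Crossing each possibility with the father i i and summing P(type O): 1/4·0 + 1/2·1/2 + 1/4·1 = 1/2.

1/2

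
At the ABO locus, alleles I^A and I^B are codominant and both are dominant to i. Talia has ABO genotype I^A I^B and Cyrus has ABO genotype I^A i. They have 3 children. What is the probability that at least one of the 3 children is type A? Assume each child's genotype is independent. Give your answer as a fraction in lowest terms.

ABO cross I^A I^B × I^A i → 1/2 A, 1/4 B, 1/4 AB.
So P(type A) = 1/2 per child.
P(none) = (1/2)^3 = 1/8; P(at least one) = 1 − 1/8 = 7/8.

7/8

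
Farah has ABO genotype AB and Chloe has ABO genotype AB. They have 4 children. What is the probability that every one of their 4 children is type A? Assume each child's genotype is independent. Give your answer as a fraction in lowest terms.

ABO cross AB × AB → 1/4 A, 1/4 B, 1/2 AB.
So P(type A) = 1/4 per child.
All 4 independent: (1/4)^4 = 1/256.

1/256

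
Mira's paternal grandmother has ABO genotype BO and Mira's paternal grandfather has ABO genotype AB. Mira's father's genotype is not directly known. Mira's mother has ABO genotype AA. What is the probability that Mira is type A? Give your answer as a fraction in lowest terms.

Mira's father's ABO genotype from BO × AB: 1/4 AB, 1/4 AO, 1/4 BB, 1/4 BO.
Crossing each possibility with the mother AA and summing P(type A): 1/4·1/2 + 1/4·1 + 1/4·0 + 1/4·1/2 = 1/2.

1/2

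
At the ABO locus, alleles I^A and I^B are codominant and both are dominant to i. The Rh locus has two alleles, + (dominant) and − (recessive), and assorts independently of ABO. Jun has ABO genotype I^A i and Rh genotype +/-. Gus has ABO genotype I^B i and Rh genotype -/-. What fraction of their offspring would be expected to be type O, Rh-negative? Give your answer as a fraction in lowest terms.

ABO cross I^A i × I^B i → offspring phenotypes: 1/4 O, 1/4 A, 1/4 B, 1/4 AB.
Rh cross +/- × -/- → 1/2 Rh+, 1/2 Rh-.
Independent loci: P(type O, Rh-negative) = 1/4 × 1/2 = 1/8.

1/8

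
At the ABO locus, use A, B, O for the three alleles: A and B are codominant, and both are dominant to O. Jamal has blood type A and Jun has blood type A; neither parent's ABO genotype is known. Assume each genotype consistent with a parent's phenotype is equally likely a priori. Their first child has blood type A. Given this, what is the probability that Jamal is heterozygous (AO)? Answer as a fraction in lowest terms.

7/15

Possible genotypes: Jamal ∈ {AA, AO}; Jun ∈ {AA, AO}.
Weight each parental genotype pair by prior × P(type-A child):
  AA × AA: posterior weight 4/15.
  AA × AO: posterior weight 4/15.
  AO × AA: posterior weight 4/15.
  AO × AO: posterior weight 1/5.
Sum the posterior weight over pairs where Jamal is AO: 7/15.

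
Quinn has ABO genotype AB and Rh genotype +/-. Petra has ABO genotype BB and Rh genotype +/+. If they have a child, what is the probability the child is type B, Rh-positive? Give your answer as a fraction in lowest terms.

ABO cross AB × BB → offspring phenotypes: 1/2 B, 1/2 AB.
Rh cross +/- × +/+ → 1 Rh+.
Independent loci: P(type B, Rh-positive) = 1/2 × 1 = 1/2.

1/2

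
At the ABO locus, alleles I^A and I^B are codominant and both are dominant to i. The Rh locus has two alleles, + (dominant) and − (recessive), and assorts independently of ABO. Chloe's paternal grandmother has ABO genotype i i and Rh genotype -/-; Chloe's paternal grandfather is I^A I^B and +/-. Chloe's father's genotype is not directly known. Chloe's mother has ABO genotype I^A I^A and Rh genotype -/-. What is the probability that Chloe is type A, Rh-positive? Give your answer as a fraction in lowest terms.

3/16

Chloe's father's ABO genotype from i i × I^A I^B: 1/2 I^A i, 1/2 I^B i.
Crossing each possibility with the mother I^A I^A and summing P(type A): 1/2·1 + 1/2·1/2 = 3/4.
Similarly for Rh via the father's Rh distribution: P(Rh+) = 1/4.
Independent loci: 3/4 × 1/4 = 3/16.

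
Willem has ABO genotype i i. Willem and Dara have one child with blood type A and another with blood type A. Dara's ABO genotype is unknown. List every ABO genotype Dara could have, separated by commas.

For each candidate genotype of Dara, check whether crossing it with i i can produce every observed child phenotype.
  I^A I^A → possible child types {A} ✓
  I^A I^B → possible child types {A, B} ✓
  I^A i → possible child types {O, A} ✓
  I^B I^B → possible child types {B} ✗
  I^B i → possible child types {O, B} ✗
  i i → possible child types {O} ✗

I^A I^A, I^A I^B, I^A i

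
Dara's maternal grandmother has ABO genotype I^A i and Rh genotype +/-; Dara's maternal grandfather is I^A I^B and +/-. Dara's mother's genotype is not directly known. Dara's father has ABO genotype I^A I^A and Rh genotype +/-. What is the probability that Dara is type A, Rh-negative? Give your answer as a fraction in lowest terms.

Dara's mother's ABO genotype from I^A i × I^A I^B: 1/4 I^A I^A, 1/4 I^A I^B, 1/4 I^A i, 1/4 I^B i.
Crossing each possibility with the father I^A I^A and summing P(type A): 1/4·1 + 1/4·1/2 + 1/4·1 + 1/4·1/2 = 3/4.
Similarly for Rh via the mother's Rh distribution: P(Rh-) = 1/4.
Independent loci: 3/4 × 1/4 = 3/16.

3/16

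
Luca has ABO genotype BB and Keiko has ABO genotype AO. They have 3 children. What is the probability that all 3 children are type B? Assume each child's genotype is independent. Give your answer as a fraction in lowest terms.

1/8

ABO cross BB × AO → 1/2 B, 1/2 AB.
So P(type B) = 1/2 per child.
All 3 independent: (1/2)^3 = 1/8.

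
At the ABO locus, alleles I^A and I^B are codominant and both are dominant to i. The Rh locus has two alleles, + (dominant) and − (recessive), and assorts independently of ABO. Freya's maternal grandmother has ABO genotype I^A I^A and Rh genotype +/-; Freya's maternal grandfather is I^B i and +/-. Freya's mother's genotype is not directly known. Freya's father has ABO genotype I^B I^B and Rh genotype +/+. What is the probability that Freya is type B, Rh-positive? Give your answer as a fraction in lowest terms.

Freya's mother's ABO genotype from I^A I^A × I^B i: 1/2 I^A I^B, 1/2 I^A i.
Crossing each possibility with the father I^B I^B and summing P(type B): 1/2·1/2 + 1/2·1/2 = 1/2.
Similarly for Rh via the mother's Rh distribution: P(Rh+) = 1.
Independent loci: 1/2 × 1 = 1/2.

1/2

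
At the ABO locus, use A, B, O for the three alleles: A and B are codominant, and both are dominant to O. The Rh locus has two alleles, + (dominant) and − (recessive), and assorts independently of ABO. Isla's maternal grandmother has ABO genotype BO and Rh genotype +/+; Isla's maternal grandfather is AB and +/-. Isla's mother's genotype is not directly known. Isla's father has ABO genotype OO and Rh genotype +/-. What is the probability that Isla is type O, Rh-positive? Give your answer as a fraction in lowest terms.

7/32

Isla's mother's ABO genotype from BO × AB: 1/4 AB, 1/4 AO, 1/4 BB, 1/4 BO.
Crossing each possibility with the father OO and summing P(type O): 1/4·0 + 1/4·1/2 + 1/4·0 + 1/4·1/2 = 1/4.
Similarly for Rh via the mother's Rh distribution: P(Rh+) = 7/8.
Independent loci: 1/4 × 7/8 = 7/32.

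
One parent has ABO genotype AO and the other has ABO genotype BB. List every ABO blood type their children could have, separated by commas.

Gametes from AO × BB give offspring ABO genotypes AB, BO, i.e. phenotypes B, AB.

B, AB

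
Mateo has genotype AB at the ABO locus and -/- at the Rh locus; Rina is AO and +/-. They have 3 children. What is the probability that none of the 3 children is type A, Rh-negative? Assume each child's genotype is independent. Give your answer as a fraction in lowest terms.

27/64

ABO cross AB × AO → 1/2 A, 1/4 B, 1/4 AB.
Rh cross -/- × +/- → 1/2 Rh+, 1/2 Rh-; so P(type A, Rh-negative) = 1/2 × 1/2 = 1/4 per child.
P(not type A, Rh-negative) = 3/4 for one child; (3/4)^3 = 27/64.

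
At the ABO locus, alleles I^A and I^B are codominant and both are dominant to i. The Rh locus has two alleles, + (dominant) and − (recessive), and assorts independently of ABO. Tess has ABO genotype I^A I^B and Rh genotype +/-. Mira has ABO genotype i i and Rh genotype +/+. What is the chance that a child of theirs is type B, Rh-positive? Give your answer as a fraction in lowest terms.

ABO cross I^A I^B × i i → offspring phenotypes: 1/2 A, 1/2 B.
Rh cross +/- × +/+ → 1 Rh+.
Independent loci: P(type B, Rh-positive) = 1/2 × 1 = 1/2.

1/2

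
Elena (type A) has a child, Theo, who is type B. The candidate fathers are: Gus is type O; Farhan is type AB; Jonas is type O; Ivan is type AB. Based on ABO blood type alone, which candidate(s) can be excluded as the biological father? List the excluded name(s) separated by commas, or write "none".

Gus, Jonas

A candidate is excluded only if no genotype consistent with his phenotype could produce a type B child with a type A mother.
Gus (type O): no genotype consistent with that phenotype can produce a type-B child with a type-A mother.
Jonas (type O): no genotype consistent with that phenotype can produce a type-B child with a type-A mother.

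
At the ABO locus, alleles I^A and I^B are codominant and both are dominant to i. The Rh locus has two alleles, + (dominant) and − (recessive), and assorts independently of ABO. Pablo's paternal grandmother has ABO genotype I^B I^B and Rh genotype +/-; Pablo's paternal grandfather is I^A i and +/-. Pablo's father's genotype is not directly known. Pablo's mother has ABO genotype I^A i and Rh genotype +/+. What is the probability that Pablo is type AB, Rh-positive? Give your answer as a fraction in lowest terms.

1/4

Pablo's father's ABO genotype from I^B I^B × I^A i: 1/2 I^A I^B, 1/2 I^B i.
Crossing each possibility with the mother I^A i and summing P(type AB): 1/2·1/4 + 1/2·1/4 = 1/4.
Similarly for Rh via the father's Rh distribution: P(Rh+) = 1.
Independent loci: 1/4 × 1 = 1/4.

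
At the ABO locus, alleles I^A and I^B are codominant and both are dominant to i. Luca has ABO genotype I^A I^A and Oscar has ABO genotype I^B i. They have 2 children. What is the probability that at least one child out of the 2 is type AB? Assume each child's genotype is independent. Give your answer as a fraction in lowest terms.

3/4

ABO cross I^A I^A × I^B i → 1/2 A, 1/2 AB.
So P(type AB) = 1/2 per child.
P(none) = (1/2)^2 = 1/4; P(at least one) = 1 − 1/4 = 3/4.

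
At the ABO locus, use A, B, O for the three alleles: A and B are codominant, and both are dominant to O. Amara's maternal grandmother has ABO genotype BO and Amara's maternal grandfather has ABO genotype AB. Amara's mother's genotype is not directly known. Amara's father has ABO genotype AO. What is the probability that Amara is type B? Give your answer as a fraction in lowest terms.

1/4

Amara's mother's ABO genotype from BO × AB: 1/4 AB, 1/4 AO, 1/4 BB, 1/4 BO.
Crossing each possibility with the father AO and summing P(type B): 1/4·1/4 + 1/4·0 + 1/4·1/2 + 1/4·1/4 = 1/4.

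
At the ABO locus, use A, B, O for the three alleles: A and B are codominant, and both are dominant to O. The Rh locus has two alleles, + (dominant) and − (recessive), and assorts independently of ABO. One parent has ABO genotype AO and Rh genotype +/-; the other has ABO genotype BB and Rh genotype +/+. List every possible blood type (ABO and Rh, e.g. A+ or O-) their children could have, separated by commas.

B+, AB+

Gametes from AO × BB give offspring ABO genotypes AB, BO, i.e. phenotypes B, AB.
Rh cross +/- × +/+ → phenotypes Rh+.
Combining independently: B+, AB+.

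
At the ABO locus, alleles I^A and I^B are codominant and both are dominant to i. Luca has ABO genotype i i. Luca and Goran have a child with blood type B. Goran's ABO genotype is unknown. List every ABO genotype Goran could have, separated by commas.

I^A I^B, I^B I^B, I^B i

For each candidate genotype of Goran, check whether crossing it with i i can produce every observed child phenotype.
  I^A I^A → possible child types {A} ✗
  I^A I^B → possible child types {A, B} ✓
  I^A i → possible child types {O, A} ✗
  I^B I^B → possible child types {B} ✓
  I^B i → possible child types {O, B} ✓
  i i → possible child types {O} ✗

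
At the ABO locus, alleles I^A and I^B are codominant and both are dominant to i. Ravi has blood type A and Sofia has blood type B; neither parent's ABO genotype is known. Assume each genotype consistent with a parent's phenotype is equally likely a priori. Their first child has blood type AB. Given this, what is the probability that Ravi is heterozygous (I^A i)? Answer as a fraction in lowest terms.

1/3

Possible genotypes: Ravi ∈ {I^A I^A, I^A i}; Sofia ∈ {I^B I^B, I^B i}.
Weight each parental genotype pair by prior × P(type-AB child):
  I^A I^A × I^B I^B: posterior weight 4/9.
  I^A I^A × I^B i: posterior weight 2/9.
  I^A i × I^B I^B: posterior weight 2/9.
  I^A i × I^B i: posterior weight 1/9.
Sum the posterior weight over pairs where Ravi is I^A i: 1/3.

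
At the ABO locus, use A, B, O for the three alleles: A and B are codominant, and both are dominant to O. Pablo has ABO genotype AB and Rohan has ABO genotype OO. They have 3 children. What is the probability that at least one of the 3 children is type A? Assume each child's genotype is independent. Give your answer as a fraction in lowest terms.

7/8

ABO cross AB × OO → 1/2 A, 1/2 B.
So P(type A) = 1/2 per child.
P(none) = (1/2)^3 = 1/8; P(at least one) = 1 − 1/8 = 7/8.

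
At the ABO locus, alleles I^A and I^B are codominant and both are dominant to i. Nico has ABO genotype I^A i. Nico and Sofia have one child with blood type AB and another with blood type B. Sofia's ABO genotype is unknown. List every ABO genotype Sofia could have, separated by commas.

For each candidate genotype of Sofia, check whether crossing it with I^A i can produce every observed child phenotype.
  I^A I^A → possible child types {A} ✗
  I^A I^B → possible child types {A, B, AB} ✓
  I^A i → possible child types {O, A} ✗
  I^B I^B → possible child types {B, AB} ✓
  I^B i → possible child types {O, A, B, AB} ✓
  i i → possible child types {O, A} ✗

I^A I^B, I^B I^B, I^B i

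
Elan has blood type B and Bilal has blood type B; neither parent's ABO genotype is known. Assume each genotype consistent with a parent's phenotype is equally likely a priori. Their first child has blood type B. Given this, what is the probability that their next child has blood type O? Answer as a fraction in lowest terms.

1/20

Possible genotypes: Elan ∈ {I^B I^B, I^B i}; Bilal ∈ {I^B I^B, I^B i}.
Weight each parental genotype pair by prior × P(type-B child):
  I^B I^B × I^B I^B: posterior weight 4/15; P(next child type O) = 0.
  I^B I^B × I^B i: posterior weight 4/15; P(next child type O) = 0.
  I^B i × I^B I^B: posterior weight 4/15; P(next child type O) = 0.
  I^B i × I^B i: posterior weight 1/5; P(next child type O) = 1/4.
Weighted sum = 1/20.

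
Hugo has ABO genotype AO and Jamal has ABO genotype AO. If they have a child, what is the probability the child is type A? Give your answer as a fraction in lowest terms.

ABO cross AO × AO → offspring phenotypes: 1/4 O, 3/4 A.
So P(type A) = 3/4.

3/4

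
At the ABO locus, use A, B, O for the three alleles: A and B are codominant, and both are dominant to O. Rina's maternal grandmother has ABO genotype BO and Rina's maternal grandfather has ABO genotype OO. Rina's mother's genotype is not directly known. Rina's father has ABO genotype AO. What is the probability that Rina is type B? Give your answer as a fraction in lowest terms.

Rina's mother's ABO genotype from BO × OO: 1/2 BO, 1/2 OO.
Crossing each possibility with the father AO and summing P(type B): 1/2·1/4 + 1/2·0 = 1/8.

1/8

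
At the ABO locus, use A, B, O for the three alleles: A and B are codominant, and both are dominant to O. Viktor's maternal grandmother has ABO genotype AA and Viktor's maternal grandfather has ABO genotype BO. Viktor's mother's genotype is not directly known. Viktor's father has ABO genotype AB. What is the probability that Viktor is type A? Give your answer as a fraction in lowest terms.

Viktor's mother's ABO genotype from AA × BO: 1/2 AB, 1/2 AO.
Crossing each possibility with the father AB and summing P(type A): 1/2·1/4 + 1/2·1/2 = 3/8.

3/8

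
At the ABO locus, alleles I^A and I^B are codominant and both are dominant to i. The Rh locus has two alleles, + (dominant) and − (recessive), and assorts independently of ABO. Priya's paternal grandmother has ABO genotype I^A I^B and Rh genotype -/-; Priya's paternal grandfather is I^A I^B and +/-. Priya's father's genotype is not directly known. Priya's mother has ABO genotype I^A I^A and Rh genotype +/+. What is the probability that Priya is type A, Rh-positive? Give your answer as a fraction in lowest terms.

Priya's father's ABO genotype from I^A I^B × I^A I^B: 1/4 I^A I^A, 1/2 I^A I^B, 1/4 I^B I^B.
Crossing each possibility with the mother I^A I^A and summing P(type A): 1/4·1 + 1/2·1/2 + 1/4·0 = 1/2.
Similarly for Rh via the father's Rh distribution: P(Rh+) = 1.
Independent loci: 1/2 × 1 = 1/2.

1/2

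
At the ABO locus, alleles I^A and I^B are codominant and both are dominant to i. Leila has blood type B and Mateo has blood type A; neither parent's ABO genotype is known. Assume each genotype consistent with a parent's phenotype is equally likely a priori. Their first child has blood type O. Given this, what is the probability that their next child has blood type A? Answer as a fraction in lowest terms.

1/4

Possible genotypes: Leila ∈ {I^B I^B, I^B i}; Mateo ∈ {I^A I^A, I^A i}.
Weight each parental genotype pair by prior × P(type-O child):
  I^B i × I^A i: posterior weight 1; P(next child type A) = 1/4.
Weighted sum = 1/4.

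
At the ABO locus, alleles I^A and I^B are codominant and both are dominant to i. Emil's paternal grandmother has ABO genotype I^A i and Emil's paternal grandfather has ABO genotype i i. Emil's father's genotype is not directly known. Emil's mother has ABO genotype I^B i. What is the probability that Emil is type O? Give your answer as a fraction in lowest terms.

Emil's father's ABO genotype from I^A i × i i: 1/2 I^A i, 1/2 i i.
Crossing each possibility with the mother I^B i and summing P(type O): 1/2·1/4 + 1/2·1/2 = 3/8.

3/8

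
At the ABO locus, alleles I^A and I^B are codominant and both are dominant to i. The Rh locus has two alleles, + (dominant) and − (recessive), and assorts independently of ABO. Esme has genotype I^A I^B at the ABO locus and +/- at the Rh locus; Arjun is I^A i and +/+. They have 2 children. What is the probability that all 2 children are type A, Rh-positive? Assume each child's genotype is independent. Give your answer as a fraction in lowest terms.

1/4

ABO cross I^A I^B × I^A i → 1/2 A, 1/4 B, 1/4 AB.
Rh cross +/- × +/+ → 1 Rh+; so P(type A, Rh-positive) = 1/2 × 1 = 1/2 per child.
All 2 independent: (1/2)^2 = 1/4.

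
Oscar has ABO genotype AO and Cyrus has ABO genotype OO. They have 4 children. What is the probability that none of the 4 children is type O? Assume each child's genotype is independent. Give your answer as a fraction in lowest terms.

ABO cross AO × OO → 1/2 O, 1/2 A.
So P(type O) = 1/2 per child.
P(not type O) = 1/2 for one child; (1/2)^4 = 1/16.

1/16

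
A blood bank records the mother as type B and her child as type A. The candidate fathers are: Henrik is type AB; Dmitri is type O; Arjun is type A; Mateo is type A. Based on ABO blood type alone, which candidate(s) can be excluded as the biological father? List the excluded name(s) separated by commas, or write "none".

Dmitri

A candidate is excluded only if no genotype consistent with his phenotype could produce a type A child with a type B mother.
Dmitri (type O): no genotype consistent with that phenotype can produce a type-A child with a type-B mother.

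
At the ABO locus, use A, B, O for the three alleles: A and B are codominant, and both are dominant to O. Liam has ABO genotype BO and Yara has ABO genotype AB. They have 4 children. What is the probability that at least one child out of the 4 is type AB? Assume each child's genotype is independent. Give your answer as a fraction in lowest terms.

ABO cross BO × AB → 1/4 A, 1/2 B, 1/4 AB.
So P(type AB) = 1/4 per child.
P(none) = (3/4)^4 = 81/256; P(at least one) = 1 − 81/256 = 175/256.

175/256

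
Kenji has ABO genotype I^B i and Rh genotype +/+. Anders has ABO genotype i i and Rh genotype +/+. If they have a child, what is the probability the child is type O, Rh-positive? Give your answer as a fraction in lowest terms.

ABO cross I^B i × i i → offspring phenotypes: 1/2 O, 1/2 B.
Rh cross +/+ × +/+ → 1 Rh+.
Independent loci: P(type O, Rh-positive) = 1/2 × 1 = 1/2.

1/2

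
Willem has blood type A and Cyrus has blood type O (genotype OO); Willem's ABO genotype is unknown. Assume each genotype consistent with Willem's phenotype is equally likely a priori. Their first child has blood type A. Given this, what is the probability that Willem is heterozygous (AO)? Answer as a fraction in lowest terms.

Possible genotypes: Willem ∈ {AA, AO}; Cyrus ∈ {OO}.
Weight each parental genotype pair by prior × P(type-A child):
  AA × OO: posterior weight 2/3.
  AO × OO: posterior weight 1/3.
Sum the posterior weight over pairs where Willem is AO: 1/3.

1/3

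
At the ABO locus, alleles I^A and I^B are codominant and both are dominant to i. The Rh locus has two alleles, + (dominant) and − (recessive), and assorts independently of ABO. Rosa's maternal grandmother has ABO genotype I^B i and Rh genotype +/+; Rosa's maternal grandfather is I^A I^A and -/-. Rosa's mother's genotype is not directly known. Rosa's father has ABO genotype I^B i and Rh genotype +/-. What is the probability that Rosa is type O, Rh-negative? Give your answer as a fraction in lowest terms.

Rosa's mother's ABO genotype from I^B i × I^A I^A: 1/2 I^A I^B, 1/2 I^A i.
Crossing each possibility with the father I^B i and summing P(type O): 1/2·0 + 1/2·1/4 = 1/8.
Similarly for Rh via the mother's Rh distribution: P(Rh-) = 1/4.
Independent loci: 1/8 × 1/4 = 1/32.

1/32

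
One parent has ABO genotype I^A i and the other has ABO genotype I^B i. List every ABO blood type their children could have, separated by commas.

O, A, B, AB

Gametes from I^A i × I^B i give offspring ABO genotypes I^A I^B, I^A i, I^B i, i i, i.e. phenotypes O, A, B, AB.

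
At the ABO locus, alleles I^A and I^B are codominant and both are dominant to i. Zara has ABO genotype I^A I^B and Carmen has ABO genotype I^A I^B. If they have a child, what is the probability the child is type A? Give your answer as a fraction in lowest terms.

1/4

ABO cross I^A I^B × I^A I^B → offspring phenotypes: 1/4 A, 1/4 B, 1/2 AB.
So P(type A) = 1/4.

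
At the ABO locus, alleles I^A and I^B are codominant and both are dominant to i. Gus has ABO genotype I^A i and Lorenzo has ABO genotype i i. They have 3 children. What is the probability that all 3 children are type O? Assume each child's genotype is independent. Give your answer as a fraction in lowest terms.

1/8

ABO cross I^A i × i i → 1/2 O, 1/2 A.
So P(type O) = 1/2 per child.
All 3 independent: (1/2)^3 = 1/8.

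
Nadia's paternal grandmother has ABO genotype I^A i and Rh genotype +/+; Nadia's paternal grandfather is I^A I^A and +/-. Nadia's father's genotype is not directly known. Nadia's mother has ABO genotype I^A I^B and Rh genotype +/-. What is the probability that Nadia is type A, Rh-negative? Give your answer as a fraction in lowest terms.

1/16

Nadia's father's ABO genotype from I^A i × I^A I^A: 1/2 I^A I^A, 1/2 I^A i.
Crossing each possibility with the mother I^A I^B and summing P(type A): 1/2·1/2 + 1/2·1/2 = 1/2.
Similarly for Rh via the father's Rh distribution: P(Rh-) = 1/8.
Independent loci: 1/2 × 1/8 = 1/16.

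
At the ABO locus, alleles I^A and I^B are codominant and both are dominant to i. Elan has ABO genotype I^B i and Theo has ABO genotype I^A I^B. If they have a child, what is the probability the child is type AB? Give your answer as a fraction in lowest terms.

ABO cross I^B i × I^A I^B → offspring phenotypes: 1/4 A, 1/2 B, 1/4 AB.
So P(type AB) = 1/4.

1/4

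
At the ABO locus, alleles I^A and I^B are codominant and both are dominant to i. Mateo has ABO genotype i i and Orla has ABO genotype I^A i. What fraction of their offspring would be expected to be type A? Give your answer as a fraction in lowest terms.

ABO cross i i × I^A i → offspring phenotypes: 1/2 O, 1/2 A.
So P(type A) = 1/2.

1/2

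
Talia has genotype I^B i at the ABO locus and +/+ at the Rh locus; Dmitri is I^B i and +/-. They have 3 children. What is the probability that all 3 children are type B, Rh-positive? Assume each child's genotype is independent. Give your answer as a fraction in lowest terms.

27/64

ABO cross I^B i × I^B i → 1/4 O, 3/4 B.
Rh cross +/+ × +/- → 1 Rh+; so P(type B, Rh-positive) = 3/4 × 1 = 3/4 per child.
All 3 independent: (3/4)^3 = 27/64.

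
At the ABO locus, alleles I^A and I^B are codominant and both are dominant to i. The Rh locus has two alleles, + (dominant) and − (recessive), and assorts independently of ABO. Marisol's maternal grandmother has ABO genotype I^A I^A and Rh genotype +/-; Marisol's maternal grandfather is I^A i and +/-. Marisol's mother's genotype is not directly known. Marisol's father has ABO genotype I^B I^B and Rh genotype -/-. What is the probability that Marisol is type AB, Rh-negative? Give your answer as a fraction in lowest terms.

3/8

Marisol's mother's ABO genotype from I^A I^A × I^A i: 1/2 I^A I^A, 1/2 I^A i.
Crossing each possibility with the father I^B I^B and summing P(type AB): 1/2·1 + 1/2·1/2 = 3/4.
Similarly for Rh via the mother's Rh distribution: P(Rh-) = 1/2.
Independent loci: 3/4 × 1/2 = 3/8.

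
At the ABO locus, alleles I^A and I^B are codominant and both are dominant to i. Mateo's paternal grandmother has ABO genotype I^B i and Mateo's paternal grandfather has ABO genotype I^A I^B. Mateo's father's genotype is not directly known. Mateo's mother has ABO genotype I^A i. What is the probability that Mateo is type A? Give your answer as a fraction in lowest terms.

Mateo's father's ABO genotype from I^B i × I^A I^B: 1/4 I^A I^B, 1/4 I^A i, 1/4 I^B I^B, 1/4 I^B i.
Crossing each possibility with the mother I^A i and summing P(type A): 1/4·1/2 + 1/4·3/4 + 1/4·0 + 1/4·1/4 = 3/8.

3/8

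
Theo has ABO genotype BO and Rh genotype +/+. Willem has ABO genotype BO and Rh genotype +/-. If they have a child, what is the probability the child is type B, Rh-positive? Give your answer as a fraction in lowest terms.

3/4

ABO cross BO × BO → offspring phenotypes: 1/4 O, 3/4 B.
Rh cross +/+ × +/- → 1 Rh+.
Independent loci: P(type B, Rh-positive) = 3/4 × 1 = 3/4.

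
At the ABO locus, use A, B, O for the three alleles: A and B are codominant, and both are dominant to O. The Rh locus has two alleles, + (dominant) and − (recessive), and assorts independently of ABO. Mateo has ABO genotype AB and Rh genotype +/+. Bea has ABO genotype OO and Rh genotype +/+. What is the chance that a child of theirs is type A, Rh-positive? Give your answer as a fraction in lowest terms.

ABO cross AB × OO → offspring phenotypes: 1/2 A, 1/2 B.
Rh cross +/+ × +/+ → 1 Rh+.
Independent loci: P(type A, Rh-positive) = 1/2 × 1 = 1/2.

1/2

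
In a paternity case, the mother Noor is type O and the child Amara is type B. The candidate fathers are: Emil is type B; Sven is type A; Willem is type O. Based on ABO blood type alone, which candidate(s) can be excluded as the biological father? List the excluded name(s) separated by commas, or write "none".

A candidate is excluded only if no genotype consistent with his phenotype could produce a type B child with a type O mother.
Sven (type A): no genotype consistent with that phenotype can produce a type-B child with a type-O mother.
Willem (type O): no genotype consistent with that phenotype can produce a type-B child with a type-O mother.

Sven, Willem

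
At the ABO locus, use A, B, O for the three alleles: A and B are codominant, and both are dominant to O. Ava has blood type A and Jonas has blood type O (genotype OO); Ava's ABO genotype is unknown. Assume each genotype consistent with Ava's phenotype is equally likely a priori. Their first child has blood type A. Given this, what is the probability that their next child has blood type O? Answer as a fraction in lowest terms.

1/6

Possible genotypes: Ava ∈ {AA, AO}; Jonas ∈ {OO}.
Weight each parental genotype pair by prior × P(type-A child):
  AA × OO: posterior weight 2/3; P(next child type O) = 0.
  AO × OO: posterior weight 1/3; P(next child type O) = 1/2.
Weighted sum = 1/6.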